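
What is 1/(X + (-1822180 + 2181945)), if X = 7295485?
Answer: 1/7655250 ≈ 1.3063e-7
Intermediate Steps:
1/(X + (-1822180 + 2181945)) = 1/(7295485 + (-1822180 + 2181945)) = 1/(7295485 + 359765) = 1/7655250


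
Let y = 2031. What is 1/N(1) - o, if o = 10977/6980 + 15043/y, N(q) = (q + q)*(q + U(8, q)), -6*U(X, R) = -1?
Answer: -848531849/99234660 ≈ -8.5508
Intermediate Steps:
U(X, R) = ⅙ (U(X, R) = -⅙*(-1) = ⅙)
N(q) = 2*q*(⅙ + q) (N(q) = (q + q)*(q + ⅙) = (2*q)*(⅙ + q) = 2*q*(⅙ + q))
o = 127294427/14176380 (o = 10977/6980 + 15043/2031 = 127294427/14176380 ≈ 8.9793)
1/N(1) - o = 1/((⅓)*1*(1 + 6*1)) - 1*127294427/14176380 = 1/((⅓)*1*(1 + 6)) - 127294427/14176380 = 1/((⅓)*1*7) - 127294427/14176380 = 1/(7/3) - 127294427/14176380 = 3/7 - 127294427/14176380 = -848531849/99234660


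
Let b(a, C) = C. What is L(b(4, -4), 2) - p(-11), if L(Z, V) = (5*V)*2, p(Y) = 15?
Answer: 5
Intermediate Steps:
L(Z, V) = 10*V
L(b(4, -4), 2) - p(-11) = 10*2 - 1*15 = 20 - 15 = 5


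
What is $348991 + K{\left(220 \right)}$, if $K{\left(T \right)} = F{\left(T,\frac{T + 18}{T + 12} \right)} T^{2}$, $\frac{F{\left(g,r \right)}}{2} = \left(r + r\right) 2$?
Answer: $\frac{21639939}{29} \approx 7.4621 \cdot 10^{5}$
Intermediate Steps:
$F{\left(g,r \right)} = 8 r$ ($F{\left(g,r \right)} = 2 \left(r + r\right) 2 = 2 \cdot 2 r 2 = 2 \cdot 4 r = 8 r$)
$K{\left(T \right)} = \frac{8 T^{2} \left(18 + T\right)}{12 + T}$ ($K{\left(T \right)} = 8 \frac{T + 18}{T + 12} T^{2} = 8 \frac{18 + T}{12 + T} T^{2} = \frac{8 \left(18 + T\right)}{12 + T} T^{2} = \frac{8 T^{2} \left(18 + T\right)}{12 + T}$)
$348991 + K{\left(220 \right)} = 348991 + \frac{8 \cdot 220^{2} \left(18 + 220\right)}{12 + 220} = 348991 + 8 \cdot 48400 \cdot \frac{1}{232} \cdot 238 = 348991 + \frac{11519200}{29} = \frac{21639939}{29}$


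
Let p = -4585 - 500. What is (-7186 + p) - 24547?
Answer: -36818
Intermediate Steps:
p = -5085
(-7186 + p) - 24547 = (-7186 - 5085) - 24547 = -12271 - 24547 = -36818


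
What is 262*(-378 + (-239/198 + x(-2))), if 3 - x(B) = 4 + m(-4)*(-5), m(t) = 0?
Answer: -9861811/99 ≈ -99614.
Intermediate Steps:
x(B) = -1 (x(B) = 3 - (4 + 0*(-5)) = 3 - (4 + 0) = 3 - 1*4 = 3 - 4 = -1)
262*(-378 + (-239/198 + x(-2))) = 262*(-378 + (-239/198 - 1)) = 262*(-378 - 437/198) = 262*(-75281/198) = -9861811/99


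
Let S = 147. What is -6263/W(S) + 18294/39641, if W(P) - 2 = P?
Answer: -245545777/5906509 ≈ -41.572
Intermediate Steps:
W(P) = 2 + P
-6263/W(S) + 18294/39641 = -6263/(2 + 147) + 18294/39641 = -6263/149 + 18294*(1/39641) = -6263*1/149 + 18294/39641 = -6263/149 + 18294/39641 = -245545777/5906509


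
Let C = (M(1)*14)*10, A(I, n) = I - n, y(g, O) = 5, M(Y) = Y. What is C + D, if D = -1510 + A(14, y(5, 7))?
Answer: -1361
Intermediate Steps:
C = 140 (C = (1*14)*10 = 14*10 = 140)
D = -1501 (D = -1510 + (14 - 1*5) = -1510 + (14 - 5) = -1510 + 9 = -1501)
C + D = 140 - 1501 = -1361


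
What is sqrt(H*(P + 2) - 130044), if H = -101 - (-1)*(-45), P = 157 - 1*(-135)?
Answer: 2*I*sqrt(43242) ≈ 415.89*I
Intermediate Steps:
P = 292 (P = 157 + 135 = 292)
H = -146 (H = -101 - 1*45 = -101 - 45 = -146)
sqrt(H*(P + 2) - 130044) = sqrt(-146*(292 + 2) - 130044) = sqrt(-146*294 - 130044) = sqrt(-42924 - 130044) = sqrt(-172968) = 2*I*sqrt(43242)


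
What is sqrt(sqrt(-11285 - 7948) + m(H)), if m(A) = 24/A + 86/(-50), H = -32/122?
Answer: sqrt(-9322 + 300*I*sqrt(2137))/10 ≈ 6.0779 + 11.409*I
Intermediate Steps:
H = -16/61 (H = -32*1/122 = -16/61 ≈ -0.26230)
m(A) = -43/25 + 24/A (m(A) = 24/A + 86*(-1/50) = 24/A - 43/25 = -43/25 + 24/A)
sqrt(sqrt(-11285 - 7948) + m(H)) = sqrt(sqrt(-11285 - 7948) + (-43/25 + 24/(-16/61))) = sqrt(sqrt(-19233) + (-43/25 + 24*(-61/16))) = sqrt(3*I*sqrt(2137) + (-43/25 - 183/2)) = sqrt(3*I*sqrt(2137) - 4661/50) = sqrt(-4661/50 + 3*I*sqrt(2137))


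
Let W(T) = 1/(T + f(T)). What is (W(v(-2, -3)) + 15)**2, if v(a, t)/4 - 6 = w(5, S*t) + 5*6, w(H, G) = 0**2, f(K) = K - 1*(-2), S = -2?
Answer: 18931201/84100 ≈ 225.10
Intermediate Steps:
f(K) = 2 + K (f(K) = K + 2 = 2 + K)
w(H, G) = 0
v(a, t) = 144 (v(a, t) = 24 + 4*(0 + 5*6) = 24 + 4*(0 + 30) = 24 + 4*30 = 24 + 120 = 144)
W(T) = 1/(2 + 2*T) (W(T) = 1/(T + (2 + T)) = 1/(2 + 2*T))
(W(v(-2, -3)) + 15)**2 = (1/(2*(1 + 144)) + 15)**2 = ((1/2)/145 + 15)**2 = ((1/2)*(1/145) + 15)**2 = (1/290 + 15)**2 = (4351/290)**2 = 18931201/84100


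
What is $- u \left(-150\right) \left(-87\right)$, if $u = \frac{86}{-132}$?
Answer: $\frac{93525}{11} \approx 8502.3$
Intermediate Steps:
$u = - \frac{43}{66}$ ($u = 86 \left(- \frac{1}{132}\right) = - \frac{43}{66} \approx -0.65152$)
$- u \left(-150\right) \left(-87\right) = - \left(- \frac{43}{66}\right) \left(-150\right) \left(-87\right) = - \frac{1075 \left(-87\right)}{11} = \left(-1\right) \left(- \frac{93525}{11}\right) = \frac{93525}{11}$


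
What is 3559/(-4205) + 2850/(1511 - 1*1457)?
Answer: 1965344/37845 ≈ 51.931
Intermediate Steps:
3559/(-4205) + 2850/(1511 - 1*1457) = 3559*(-1/4205) + 2850/(1511 - 1457) = -3559/4205 + 2850/54 = -3559/4205 + 2850*(1/54) = -3559/4205 + 475/9 = 1965344/37845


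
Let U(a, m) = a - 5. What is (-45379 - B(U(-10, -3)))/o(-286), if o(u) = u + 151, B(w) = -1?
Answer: 5042/15 ≈ 336.13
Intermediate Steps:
U(a, m) = -5 + a
o(u) = 151 + u
(-45379 - B(U(-10, -3)))/o(-286) = (-45379 - 1*(-1))/(151 - 286) = (-45379 + 1)/(-135) = -45378*(-1/135) = 5042/15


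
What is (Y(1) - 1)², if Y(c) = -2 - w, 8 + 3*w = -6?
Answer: 25/9 ≈ 2.7778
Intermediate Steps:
w = -14/3 (w = -8/3 + (⅓)*(-6) = -8/3 - 2 = -14/3 ≈ -4.6667)
Y(c) = 8/3 (Y(c) = -2 - 1*(-14/3) = -2 + 14/3 = 8/3)
(Y(1) - 1)² = (8/3 - 1)² = (5/3)² = 25/9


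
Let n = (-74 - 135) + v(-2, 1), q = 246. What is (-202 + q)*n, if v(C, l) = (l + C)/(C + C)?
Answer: -9185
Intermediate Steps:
v(C, l) = (C + l)/(2*C) (v(C, l) = (C + l)/((2*C)) = (C + l)*(1/(2*C)) = (C + l)/(2*C))
n = -835/4 (n = (-74 - 135) + (½)*(-2 + 1)/(-2) = -209 + (½)*(-½)*(-1) = -209 + ¼ = -835/4 ≈ -208.75)
(-202 + q)*n = (-202 + 246)*(-835/4) = 44*(-835/4) = -9185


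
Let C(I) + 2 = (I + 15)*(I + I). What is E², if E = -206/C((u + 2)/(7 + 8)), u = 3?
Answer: 859329/1369 ≈ 627.71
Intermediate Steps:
C(I) = -2 + 2*I*(15 + I) (C(I) = -2 + (I + 15)*(I + I) = -2 + (15 + I)*(2*I) = -2 + 2*I*(15 + I))
E = -927/37 (E = -206/(-2 + 2*((3 + 2)/(7 + 8))² + 30*((3 + 2)/(7 + 8))) = -206/(-2 + 2*(5/15)² + 30*(5/15)) = -206/(-2 + 2*(5*(1/15))² + 30*(5*(1/15))) = -206/(-2 + 2*(⅓)² + 30*(⅓)) = -206/(-2 + 2*(⅑) + 10) = -206/(-2 + 2/9 + 10) = -206/74/9 = -206*9/74 = -927/37 ≈ -25.054)
E² = (-927/37)² = 859329/1369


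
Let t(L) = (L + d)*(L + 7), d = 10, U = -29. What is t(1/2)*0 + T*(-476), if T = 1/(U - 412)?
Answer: 68/63 ≈ 1.0794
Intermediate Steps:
t(L) = (7 + L)*(10 + L) (t(L) = (L + 10)*(L + 7) = (10 + L)*(7 + L) = (7 + L)*(10 + L))
T = -1/441 (T = 1/(-29 - 412) = 1/(-441) = -1/441 ≈ -0.0022676)
t(1/2)*0 + T*(-476) = (70 + (1/2)² + 17/2)*0 - 1/441*(-476) = (70 + (½)² + 17*(½))*0 + 68/63 = (70 + ¼ + 17/2)*0 + 68/63 = (315/4)*0 + 68/63 = 0 + 68/63 = 68/63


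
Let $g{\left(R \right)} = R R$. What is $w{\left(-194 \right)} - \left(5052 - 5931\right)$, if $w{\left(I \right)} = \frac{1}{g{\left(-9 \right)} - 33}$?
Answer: $\frac{42193}{48} \approx 879.02$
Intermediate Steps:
$g{\left(R \right)} = R^{2}$
$w{\left(I \right)} = \frac{1}{48}$ ($w{\left(I \right)} = \frac{1}{\left(-9\right)^{2} - 33} = \frac{1}{81 - 33} = \frac{1}{48}$)
$w{\left(-194 \right)} - \left(5052 - 5931\right) = \frac{1}{48} - \left(5052 - 5931\right) = \frac{1}{48} - -879 = \frac{1}{48} + 879 = \frac{42193}{48}$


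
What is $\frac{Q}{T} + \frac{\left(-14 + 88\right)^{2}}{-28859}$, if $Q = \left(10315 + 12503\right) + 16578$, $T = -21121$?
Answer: $- \frac{1252587760}{609530939} \approx -2.055$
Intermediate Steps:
$Q = 39396$ ($Q = 22818 + 16578 = 39396$)
$\frac{Q}{T} + \frac{\left(-14 + 88\right)^{2}}{-28859} = \frac{39396}{-21121} + \frac{\left(-14 + 88\right)^{2}}{-28859} = 39396 \left(- \frac{1}{21121}\right) + 74^{2} \left(- \frac{1}{28859}\right) = - \frac{39396}{21121} + 5476 \left(- \frac{1}{28859}\right) = - \frac{39396}{21121} - \frac{5476}{28859} = - \frac{1252587760}{609530939}$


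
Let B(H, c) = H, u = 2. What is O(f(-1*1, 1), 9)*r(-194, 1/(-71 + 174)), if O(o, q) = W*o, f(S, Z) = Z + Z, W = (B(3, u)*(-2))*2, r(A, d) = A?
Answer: 4656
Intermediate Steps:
W = -12 (W = (3*(-2))*2 = -6*2 = -12)
f(S, Z) = 2*Z
O(o, q) = -12*o
O(f(-1*1, 1), 9)*r(-194, 1/(-71 + 174)) = -24*(-194) = 4656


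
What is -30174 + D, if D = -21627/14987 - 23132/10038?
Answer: -324280387511/10745679 ≈ -30178.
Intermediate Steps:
D = -40269365/10745679 (D = -21627*1/14987 - 23132*1/10038 = -21627/14987 - 11566/5019 = -40269365/10745679 ≈ -3.7475)
-30174 + D = -30174 - 40269365/10745679 = -324280387511/10745679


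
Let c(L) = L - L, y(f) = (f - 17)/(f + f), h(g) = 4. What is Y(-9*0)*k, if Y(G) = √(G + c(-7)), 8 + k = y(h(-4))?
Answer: 0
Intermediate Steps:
y(f) = (-17 + f)/(2*f) (y(f) = (-17 + f)/((2*f)) = (-17 + f)*(1/(2*f)) = (-17 + f)/(2*f))
c(L) = 0
k = -77/8 (k = -8 + (½)*(-17 + 4)/4 = -8 + (½)*(¼)*(-13) = -8 - 13/8 = -77/8 ≈ -9.6250)
Y(G) = √G (Y(G) = √(G + 0) = √G)
Y(-9*0)*k = √(-9*0)*(-77/8) = √0*(-77/8) = 0*(-77/8) = 0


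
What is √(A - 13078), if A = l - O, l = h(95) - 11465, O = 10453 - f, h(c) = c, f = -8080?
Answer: I*√42981 ≈ 207.32*I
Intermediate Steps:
O = 18533 (O = 10453 - 1*(-8080) = 10453 + 8080 = 18533)
l = -11370 (l = 95 - 11465 = -11370)
A = -29903 (A = -11370 - 1*18533 = -11370 - 18533 = -29903)
√(A - 13078) = √(-29903 - 13078) = √(-42981) = I*√42981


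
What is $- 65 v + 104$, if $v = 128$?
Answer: $-8216$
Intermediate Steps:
$- 65 v + 104 = \left(-65\right) 128 + 104 = -8320 + 104 = -8216$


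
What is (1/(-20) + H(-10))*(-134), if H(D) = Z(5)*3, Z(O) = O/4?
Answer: -2479/5 ≈ -495.80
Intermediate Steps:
Z(O) = O/4 (Z(O) = O*(¼) = O/4)
H(D) = 15/4 (H(D) = ((¼)*5)*3 = (5/4)*3 = 15/4)
(1/(-20) + H(-10))*(-134) = (1/(-20) + 15/4)*(-134) = (-1/20 + 15/4)*(-134) = (37/10)*(-134) = -2479/5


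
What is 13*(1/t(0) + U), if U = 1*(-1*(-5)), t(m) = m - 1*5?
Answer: 312/5 ≈ 62.400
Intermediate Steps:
t(m) = -5 + m (t(m) = m - 5 = -5 + m)
U = 5 (U = 1*5 = 5)
13*(1/t(0) + U) = 13*(1/(-5 + 0) + 5) = 13*(1/(-5) + 5) = 13*(-⅕ + 5) = 13*(24/5) = 312/5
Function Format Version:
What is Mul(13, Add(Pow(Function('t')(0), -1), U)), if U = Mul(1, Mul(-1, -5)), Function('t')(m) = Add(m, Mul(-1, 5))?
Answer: Rational(312, 5) ≈ 62.400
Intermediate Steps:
Function('t')(m) = Add(-5, m) (Function('t')(m) = Add(m, -5) = Add(-5, m))
U = 5 (U = Mul(1, 5) = 5)
Mul(13, Add(Pow(Function('t')(0), -1), U)) = Mul(13, Add(Pow(Add(-5, 0), -1), 5)) = Mul(13, Add(Pow(-5, -1), 5)) = Mul(13, Add(Rational(-1, 5), 5)) = Mul(13, Rational(24, 5)) = Rational(312, 5)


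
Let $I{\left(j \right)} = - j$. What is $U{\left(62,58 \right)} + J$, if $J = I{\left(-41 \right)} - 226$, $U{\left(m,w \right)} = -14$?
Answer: $-199$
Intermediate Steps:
$J = -185$ ($J = \left(-1\right) \left(-41\right) - 226 = 41 - 226 = -185$)
$U{\left(62,58 \right)} + J = -14 - 185 = -199$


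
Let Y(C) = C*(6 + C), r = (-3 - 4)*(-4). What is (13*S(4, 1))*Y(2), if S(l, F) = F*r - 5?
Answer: 4784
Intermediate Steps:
r = 28 (r = -7*(-4) = 28)
S(l, F) = -5 + 28*F (S(l, F) = F*28 - 5 = 28*F - 5 = -5 + 28*F)
(13*S(4, 1))*Y(2) = (13*(-5 + 28*1))*(2*(6 + 2)) = (13*(-5 + 28))*(2*8) = (13*23)*16 = 299*16 = 4784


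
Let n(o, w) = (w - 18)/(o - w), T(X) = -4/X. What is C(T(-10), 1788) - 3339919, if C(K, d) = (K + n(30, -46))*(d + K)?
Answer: -1586837089/475 ≈ -3.3407e+6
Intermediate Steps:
n(o, w) = (-18 + w)/(o - w)
C(K, d) = (-16/19 + K)*(K + d) (C(K, d) = (K + (-18 - 46)/(30 - 1*(-46)))*(d + K) = (K - 64/(30 + 46))*(K + d) = (K - 64/76)*(K + d) = (K + (1/76)*(-64))*(K + d) = (K - 16/19)*(K + d) = (-16/19 + K)*(K + d))
C(T(-10), 1788) - 3339919 = ((-4/(-10))² - (-64)/(19*(-10)) - 16/19*1788 - 4/(-10)*1788) - 3339919 = ((-4*(-⅒))² - (-64)*(-1)/(19*10) - 28608/19 - 4*(-⅒)*1788) - 3339919 = ((⅖)² - 16/19*⅖ - 28608/19 + (⅖)*1788) - 3339919 = (4/25 - 32/95 - 28608/19 + 3576/5) - 3339919 = -375564/475 - 3339919 = -1586837089/475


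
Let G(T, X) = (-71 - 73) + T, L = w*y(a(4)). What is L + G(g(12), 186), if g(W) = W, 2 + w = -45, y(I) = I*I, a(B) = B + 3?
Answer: -2435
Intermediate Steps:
a(B) = 3 + B
y(I) = I²
w = -47 (w = -2 - 45 = -47)
L = -2303 (L = -47*(3 + 4)² = -47*7² = -47*49 = -2303)
G(T, X) = -144 + T
L + G(g(12), 186) = -2303 + (-144 + 12) = -2303 - 132 = -2435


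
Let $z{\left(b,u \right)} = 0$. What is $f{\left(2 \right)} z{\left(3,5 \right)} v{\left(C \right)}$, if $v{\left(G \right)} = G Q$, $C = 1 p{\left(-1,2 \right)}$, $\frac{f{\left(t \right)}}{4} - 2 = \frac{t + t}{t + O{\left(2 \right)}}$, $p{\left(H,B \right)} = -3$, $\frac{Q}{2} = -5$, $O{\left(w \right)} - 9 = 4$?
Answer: $0$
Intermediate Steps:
$O{\left(w \right)} = 13$ ($O{\left(w \right)} = 9 + 4 = 13$)
$Q = -10$ ($Q = 2 \left(-5\right) = -10$)
$f{\left(t \right)} = 8 + \frac{8 t}{13 + t}$ ($f{\left(t \right)} = 8 + 4 \frac{t + t}{t + 13} = 8 + 4 \frac{2 t}{13 + t} = 8 + \frac{8 t}{13 + t}$)
$C = -3$ ($C = 1 \left(-3\right) = -3$)
$v{\left(G \right)} = - 10 G$ ($v{\left(G \right)} = G \left(-10\right) = - 10 G$)
$f{\left(2 \right)} z{\left(3,5 \right)} v{\left(C \right)} = \frac{8 \left(13 + 2 \cdot 2\right)}{13 + 2} \cdot 0 \left(\left(-10\right) \left(-3\right)\right) = \frac{8 \left(13 + 4\right)}{15} \cdot 0 \cdot 30 = 8 \cdot \frac{1}{15} \cdot 17 \cdot 0 \cdot 30 = \frac{136}{15} \cdot 0 \cdot 30 = 0 \cdot 30 = 0$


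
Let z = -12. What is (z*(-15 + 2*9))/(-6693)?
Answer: 12/2231 ≈ 0.0053788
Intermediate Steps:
(z*(-15 + 2*9))/(-6693) = -12*(-15 + 2*9)/(-6693) = -12*(-15 + 18)*(-1/6693) = -12*3*(-1/6693) = -36*(-1/6693) = 12/2231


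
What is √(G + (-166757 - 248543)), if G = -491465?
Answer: I*√906765 ≈ 952.24*I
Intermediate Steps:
√(G + (-166757 - 248543)) = √(-491465 + (-166757 - 248543)) = √(-491465 - 415300) = √(-906765) = I*√906765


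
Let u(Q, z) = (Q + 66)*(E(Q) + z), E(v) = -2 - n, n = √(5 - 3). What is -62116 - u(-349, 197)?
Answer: -6931 - 283*√2 ≈ -7331.2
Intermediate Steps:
n = √2 ≈ 1.4142
E(v) = -2 - √2
u(Q, z) = (66 + Q)*(-2 + z - √2) (u(Q, z) = (Q + 66)*((-2 - √2) + z) = (66 + Q)*(-2 + z - √2))
-62116 - u(-349, 197) = -62116 - (-132 - 66*√2 + 66*197 - 349*197 - 1*(-349)*(2 + √2)) = -62116 - (-132 - 66*√2 + 13002 - 68753 + (698 + 349*√2)) = -62116 - (-55185 + 283*√2) = -62116 + (55185 - 283*√2) = -6931 - 283*√2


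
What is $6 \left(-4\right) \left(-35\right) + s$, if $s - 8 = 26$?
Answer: $874$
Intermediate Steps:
$s = 34$ ($s = 8 + 26 = 34$)
$6 \left(-4\right) \left(-35\right) + s = 6 \left(-4\right) \left(-35\right) + 34 = \left(-24\right) \left(-35\right) + 34 = 840 + 34 = 874$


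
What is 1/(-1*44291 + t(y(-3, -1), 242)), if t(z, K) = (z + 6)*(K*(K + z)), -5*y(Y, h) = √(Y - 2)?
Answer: 7676115/2374919261009 + 300080*I*√5/2374919261009 ≈ 3.2322e-6 + 2.8254e-7*I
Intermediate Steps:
y(Y, h) = -√(-2 + Y)/5 (y(Y, h) = -√(Y - 2)/5 = -√(-2 + Y)/5)
t(z, K) = K*(6 + z)*(K + z) (t(z, K) = (6 + z)*(K*(K + z)) = K*(6 + z)*(K + z))
1/(-1*44291 + t(y(-3, -1), 242)) = 1/(-1*44291 + 242*((-√(-2 - 3)/5)² + 6*242 + 6*(-√(-2 - 3)/5) + 242*(-√(-2 - 3)/5))) = 1/(-44291 + 242*((-I*√5/5)² + 1452 + 6*(-I*√5/5) + 242*(-I*√5/5))) = 1/(-44291 + 242*(-⅕ + 1452 - 6*I*√5/5 - 242*I*√5/5)) = 1/(-44291 + 242*(7259/5 - 248*I*√5/5)) = 1/(-44291 + (1756678/5 - 60016*I*√5/5)) = 1/(1535223/5 - 60016*I*√5/5)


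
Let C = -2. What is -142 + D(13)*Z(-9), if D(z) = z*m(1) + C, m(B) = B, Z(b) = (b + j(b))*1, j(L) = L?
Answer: -340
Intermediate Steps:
Z(b) = 2*b (Z(b) = (b + b)*1 = (2*b)*1 = 2*b)
D(z) = -2 + z (D(z) = z*1 - 2 = z - 2 = -2 + z)
-142 + D(13)*Z(-9) = -142 + (-2 + 13)*(2*(-9)) = -142 + 11*(-18) = -142 - 198 = -340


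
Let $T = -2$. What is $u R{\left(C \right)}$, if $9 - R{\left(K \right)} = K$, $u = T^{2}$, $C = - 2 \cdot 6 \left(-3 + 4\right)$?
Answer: $84$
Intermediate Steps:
$C = -12$ ($C = - 2 \cdot 6 \cdot 1 = \left(-2\right) 6 = -12$)
$u = 4$ ($u = \left(-2\right)^{2} = 4$)
$R{\left(K \right)} = 9 - K$
$u R{\left(C \right)} = 4 \left(9 - -12\right) = 4 \left(9 + 12\right) = 4 \cdot 21 = 84$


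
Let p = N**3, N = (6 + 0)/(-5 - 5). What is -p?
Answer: 27/125 ≈ 0.21600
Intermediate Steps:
N = -3/5 (N = 6/(-10) = 6*(-1/10) = -3/5 ≈ -0.60000)
p = -27/125 (p = (-3/5)**3 = -27/125 ≈ -0.21600)
-p = -1*(-27/125) = 27/125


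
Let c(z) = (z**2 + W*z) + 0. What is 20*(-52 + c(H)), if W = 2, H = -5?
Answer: -740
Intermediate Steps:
c(z) = z**2 + 2*z (c(z) = (z**2 + 2*z) + 0 = z**2 + 2*z)
20*(-52 + c(H)) = 20*(-52 - 5*(2 - 5)) = 20*(-52 - 5*(-3)) = 20*(-52 + 15) = 20*(-37) = -740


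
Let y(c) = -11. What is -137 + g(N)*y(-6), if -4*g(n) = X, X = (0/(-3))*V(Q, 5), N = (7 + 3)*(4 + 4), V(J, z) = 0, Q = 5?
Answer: -137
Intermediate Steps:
N = 80 (N = 10*8 = 80)
X = 0 (X = (0/(-3))*0 = (0*(-⅓))*0 = 0*0 = 0)
g(n) = 0 (g(n) = -¼*0 = 0)
-137 + g(N)*y(-6) = -137 + 0*(-11) = -137 + 0 = -137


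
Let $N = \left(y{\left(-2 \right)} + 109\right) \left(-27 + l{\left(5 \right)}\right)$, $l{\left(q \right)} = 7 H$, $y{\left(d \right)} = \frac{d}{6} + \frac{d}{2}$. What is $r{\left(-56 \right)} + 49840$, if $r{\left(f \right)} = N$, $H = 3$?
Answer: $49194$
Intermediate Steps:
$y{\left(d \right)} = \frac{2 d}{3}$ ($y{\left(d \right)} = d \frac{1}{6} + d \frac{1}{2} = \frac{d}{6} + \frac{d}{2} = \frac{2 d}{3}$)
$l{\left(q \right)} = 21$ ($l{\left(q \right)} = 7 \cdot 3 = 21$)
$N = -646$ ($N = \left(\frac{2}{3} \left(-2\right) + 109\right) \left(-27 + 21\right) = \left(- \frac{4}{3} + 109\right) \left(-6\right) = \frac{323}{3} \left(-6\right) = -646$)
$r{\left(f \right)} = -646$
$r{\left(-56 \right)} + 49840 = -646 + 49840 = 49194$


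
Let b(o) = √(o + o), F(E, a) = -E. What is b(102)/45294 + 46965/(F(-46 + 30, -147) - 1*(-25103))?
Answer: 15655/8373 + √51/22647 ≈ 1.8700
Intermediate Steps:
b(o) = √2*√o (b(o) = √(2*o) = √2*√o)
b(102)/45294 + 46965/(F(-46 + 30, -147) - 1*(-25103)) = (√2*√102)/45294 + 46965/(-(-46 + 30) - 1*(-25103)) = (2*√51)*(1/45294) + 46965/(-1*(-16) + 25103) = √51/22647 + 46965/(16 + 25103) = √51/22647 + 46965/25119 = √51/22647 + 46965*(1/25119) = √51/22647 + 15655/8373 = 15655/8373 + √51/22647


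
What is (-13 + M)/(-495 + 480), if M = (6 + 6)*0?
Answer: 13/15 ≈ 0.86667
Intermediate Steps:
M = 0 (M = 12*0 = 0)
(-13 + M)/(-495 + 480) = (-13 + 0)/(-495 + 480) = -13/(-15) = -13*(-1/15) = 13/15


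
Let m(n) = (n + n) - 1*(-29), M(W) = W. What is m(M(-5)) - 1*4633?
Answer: -4614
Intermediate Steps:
m(n) = 29 + 2*n (m(n) = 2*n + 29 = 29 + 2*n)
m(M(-5)) - 1*4633 = (29 + 2*(-5)) - 1*4633 = (29 - 10) - 4633 = 19 - 4633 = -4614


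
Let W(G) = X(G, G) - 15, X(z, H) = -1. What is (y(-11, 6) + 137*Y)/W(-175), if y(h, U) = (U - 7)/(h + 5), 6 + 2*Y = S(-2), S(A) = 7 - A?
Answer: -617/48 ≈ -12.854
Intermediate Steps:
Y = 3/2 (Y = -3 + (7 - 1*(-2))/2 = -3 + (7 + 2)/2 = -3 + (1/2)*9 = -3 + 9/2 = 3/2 ≈ 1.5000)
y(h, U) = (-7 + U)/(5 + h)
W(G) = -16 (W(G) = -1 - 15 = -16)
(y(-11, 6) + 137*Y)/W(-175) = ((-7 + 6)/(5 - 11) + 137*(3/2))/(-16) = (-1/(-6) + 411/2)*(-1/16) = (-1/6*(-1) + 411/2)*(-1/16) = (1/6 + 411/2)*(-1/16) = (617/3)*(-1/16) = -617/48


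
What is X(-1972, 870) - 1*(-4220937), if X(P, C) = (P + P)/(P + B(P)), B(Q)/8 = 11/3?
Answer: 6149908167/1457 ≈ 4.2209e+6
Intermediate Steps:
B(Q) = 88/3 (B(Q) = 8*(11/3) = 88/3)
X(P, C) = 2*P/(88/3 + P) (X(P, C) = (P + P)/(P + 88/3) = (2*P)/(88/3 + P) = 2*P/(88/3 + P))
X(-1972, 870) - 1*(-4220937) = 6*(-1972)/(88 + 3*(-1972)) - 1*(-4220937) = 6*(-1972)/(88 - 5916) + 4220937 = 6*(-1972)/(-5828) + 4220937 = 6*(-1972)*(-1/5828) + 4220937 = 2958/1457 + 4220937 = 6149908167/1457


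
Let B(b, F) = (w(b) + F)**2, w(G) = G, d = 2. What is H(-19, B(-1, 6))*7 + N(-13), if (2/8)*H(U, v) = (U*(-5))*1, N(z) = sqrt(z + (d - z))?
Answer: 2660 + sqrt(2) ≈ 2661.4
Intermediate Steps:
B(b, F) = (F + b)**2 (B(b, F) = (b + F)**2 = (F + b)**2)
N(z) = sqrt(2) (N(z) = sqrt(z + (2 - z)) = sqrt(2))
H(U, v) = -20*U (H(U, v) = 4*((U*(-5))*1) = 4*(-5*U*1) = 4*(-5*U) = -20*U)
H(-19, B(-1, 6))*7 + N(-13) = -20*(-19)*7 + sqrt(2) = 380*7 + sqrt(2) = 2660 + sqrt(2)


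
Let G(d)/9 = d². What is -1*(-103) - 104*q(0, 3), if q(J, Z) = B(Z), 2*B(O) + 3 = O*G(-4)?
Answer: -22205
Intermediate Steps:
G(d) = 9*d²
B(O) = -3/2 + 72*O (B(O) = -3/2 + (O*(9*(-4)²))/2 = -3/2 + (O*(9*16))/2 = -3/2 + (O*144)/2 = -3/2 + (144*O)/2 = -3/2 + 72*O)
q(J, Z) = -3/2 + 72*Z
-1*(-103) - 104*q(0, 3) = -1*(-103) - 104*(-3/2 + 72*3) = 103 - 104*(-3/2 + 216) = 103 - 104*429/2 = 103 - 22308 = -22205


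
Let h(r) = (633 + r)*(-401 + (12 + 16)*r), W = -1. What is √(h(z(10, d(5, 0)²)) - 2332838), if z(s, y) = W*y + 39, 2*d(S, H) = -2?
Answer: I*√1887965 ≈ 1374.0*I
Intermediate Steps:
d(S, H) = -1 (d(S, H) = (½)*(-2) = -1)
z(s, y) = 39 - y (z(s, y) = -y + 39 = 39 - y)
h(r) = (-401 + 28*r)*(633 + r) (h(r) = (633 + r)*(-401 + 28*r) = (-401 + 28*r)*(633 + r))
√(h(z(10, d(5, 0)²)) - 2332838) = √((-253833 + 28*(39 - 1*(-1)²)² + 17323*(39 - 1*(-1)²)) - 2332838) = √((-253833 + 28*(39 - 1*1)² + 17323*(39 - 1*1)) - 2332838) = √((-253833 + 28*(39 - 1)² + 17323*(39 - 1)) - 2332838) = √((-253833 + 28*38² + 17323*38) - 2332838) = √((-253833 + 28*1444 + 658274) - 2332838) = √((-253833 + 40432 + 658274) - 2332838) = √(444873 - 2332838) = √(-1887965) = I*√1887965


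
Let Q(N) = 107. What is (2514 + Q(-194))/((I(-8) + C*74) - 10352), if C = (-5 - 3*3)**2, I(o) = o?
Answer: 2621/4144 ≈ 0.63248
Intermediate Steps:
C = 196 (C = (-5 - 9)**2 = (-14)**2 = 196)
(2514 + Q(-194))/((I(-8) + C*74) - 10352) = (2514 + 107)/((-8 + 196*74) - 10352) = 2621/((-8 + 14504) - 10352) = 2621/(14496 - 10352) = 2621/4144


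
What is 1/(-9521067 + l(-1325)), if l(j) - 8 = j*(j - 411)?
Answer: -1/7220859 ≈ -1.3849e-7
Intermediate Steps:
l(j) = 8 + j*(-411 + j) (l(j) = 8 + j*(j - 411) = 8 + j*(-411 + j))
1/(-9521067 + l(-1325)) = 1/(-9521067 + (8 + (-1325)² - 411*(-1325))) = 1/(-9521067 + (8 + 1755625 + 544575)) = 1/(-9521067 + 2300208) = 1/(-7220859) = -1/7220859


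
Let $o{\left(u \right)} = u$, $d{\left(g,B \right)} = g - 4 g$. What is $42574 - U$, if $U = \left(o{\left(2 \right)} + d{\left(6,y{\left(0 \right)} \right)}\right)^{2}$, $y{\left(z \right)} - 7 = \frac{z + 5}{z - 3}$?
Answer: $42318$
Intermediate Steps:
$y{\left(z \right)} = 7 + \frac{5 + z}{-3 + z}$ ($y{\left(z \right)} = 7 + \frac{z + 5}{z - 3} = 7 + \frac{5 + z}{-3 + z}$)
$d{\left(g,B \right)} = - 3 g$
$U = 256$ ($U = \left(2 - 18\right)^{2} = \left(-16\right)^{2} = 256$)
$42574 - U = 42574 - 256 = 42318$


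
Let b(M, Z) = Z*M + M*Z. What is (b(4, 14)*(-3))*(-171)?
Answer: 57456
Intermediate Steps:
b(M, Z) = 2*M*Z (b(M, Z) = M*Z + M*Z = 2*M*Z)
(b(4, 14)*(-3))*(-171) = ((2*4*14)*(-3))*(-171) = (112*(-3))*(-171) = -336*(-171) = 57456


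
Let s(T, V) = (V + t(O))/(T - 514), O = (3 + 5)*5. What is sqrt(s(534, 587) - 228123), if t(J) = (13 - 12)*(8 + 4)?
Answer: I*sqrt(22809305)/10 ≈ 477.59*I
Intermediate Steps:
O = 40 (O = 8*5 = 40)
t(J) = 12 (t(J) = 1*12 = 12)
s(T, V) = (12 + V)/(-514 + T) (s(T, V) = (V + 12)/(T - 514) = (12 + V)/(-514 + T))
sqrt(s(534, 587) - 228123) = sqrt((12 + 587)/(-514 + 534) - 228123) = sqrt(599/20 - 228123) = sqrt(-4561861/20) = I*sqrt(22809305)/10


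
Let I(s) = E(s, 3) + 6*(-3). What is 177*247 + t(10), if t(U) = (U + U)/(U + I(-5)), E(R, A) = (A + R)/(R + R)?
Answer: 1704941/39 ≈ 43716.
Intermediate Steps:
E(R, A) = (A + R)/(2*R) (E(R, A) = (A + R)/((2*R)) = (A + R)*(1/(2*R)) = (A + R)/(2*R))
I(s) = -18 + (3 + s)/(2*s) (I(s) = (3 + s)/(2*s) + 6*(-3) = (3 + s)/(2*s) - 18 = -18 + (3 + s)/(2*s))
t(U) = 2*U/(-89/5 + U) (t(U) = (U + U)/(U + (1/2)*(3 - 35*(-5))/(-5)) = (2*U)/(U + (1/2)*(-1/5)*(3 + 175)) = (2*U)/(U + (1/2)*(-1/5)*178) = (2*U)/(U - 89/5) = (2*U)/(-89/5 + U) = 2*U/(-89/5 + U))
177*247 + t(10) = 177*247 + 10*10/(-89 + 5*10) = 43719 + 10*10/(-89 + 50) = 43719 + 10*10/(-39) = 43719 + 10*10*(-1/39) = 43719 - 100/39 = 1704941/39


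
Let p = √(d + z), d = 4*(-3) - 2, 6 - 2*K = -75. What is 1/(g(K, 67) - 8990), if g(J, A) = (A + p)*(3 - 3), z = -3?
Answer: -1/8990 ≈ -0.00011123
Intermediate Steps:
K = 81/2 (K = 3 - ½*(-75) = 3 + 75/2 = 81/2 ≈ 40.500)
d = -14 (d = -12 - 2 = -14)
p = I*√17 (p = √(-14 - 3) = √(-17) = I*√17 ≈ 4.1231*I)
g(J, A) = 0 (g(J, A) = (A + I*√17)*(3 - 3) = (A + I*√17)*0 = 0)
1/(g(K, 67) - 8990) = 1/(0 - 8990) = 1/(-8990) = -1/8990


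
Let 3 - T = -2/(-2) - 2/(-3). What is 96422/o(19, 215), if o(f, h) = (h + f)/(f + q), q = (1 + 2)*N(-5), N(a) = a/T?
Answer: 1494541/468 ≈ 3193.5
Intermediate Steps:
T = 4/3 (T = 3 - (-2/(-2) - 2/(-3)) = 3 - (-2*(-1/2) - 2*(-1/3)) = 3 - (1 + 2/3) = 3 - 1*5/3 = 3 - 5/3 = 4/3 ≈ 1.3333)
N(a) = 3*a/4 (N(a) = a/(4/3) = a*(3/4) = 3*a/4)
q = -45/4 (q = (1 + 2)*((3/4)*(-5)) = 3*(-15/4) = -45/4 ≈ -11.250)
o(f, h) = (f + h)/(-45/4 + f) (o(f, h) = (h + f)/(f - 45/4) = (f + h)/(-45/4 + f))
96422/o(19, 215) = 96422/((4*(19 + 215)/(-45 + 4*19))) = 96422/((4*234/(-45 + 76))) = 96422/((4*234/31)) = 96422/((4*(1/31)*234)) = 96422/(936/31) = 96422*(31/936) = 1494541/468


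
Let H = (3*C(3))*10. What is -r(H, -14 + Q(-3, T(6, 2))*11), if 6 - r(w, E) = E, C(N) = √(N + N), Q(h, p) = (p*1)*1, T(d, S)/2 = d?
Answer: 112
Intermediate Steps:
T(d, S) = 2*d
Q(h, p) = p (Q(h, p) = p*1 = p)
C(N) = √2*√N (C(N) = √(2*N) = √2*√N)
H = 30*√6 (H = (3*(√2*√3))*10 = (3*√6)*10 = 30*√6 ≈ 73.485)
r(w, E) = 6 - E
-r(H, -14 + Q(-3, T(6, 2))*11) = -(6 - (-14 + (2*6)*11)) = -(6 - (-14 + 12*11)) = -(6 - (-14 + 132)) = -(6 - 1*118) = -(6 - 118) = -1*(-112) = 112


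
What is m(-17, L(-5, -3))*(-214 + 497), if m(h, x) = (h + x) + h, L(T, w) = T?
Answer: -11037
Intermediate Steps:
m(h, x) = x + 2*h
m(-17, L(-5, -3))*(-214 + 497) = (-5 + 2*(-17))*(-214 + 497) = (-5 - 34)*283 = -39*283 = -11037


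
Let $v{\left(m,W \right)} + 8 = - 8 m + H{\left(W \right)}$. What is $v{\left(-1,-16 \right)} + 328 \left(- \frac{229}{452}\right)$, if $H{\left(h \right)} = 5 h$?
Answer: $- \frac{27818}{113} \approx -246.18$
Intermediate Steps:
$v{\left(m,W \right)} = -8 - 8 m + 5 W$ ($v{\left(m,W \right)} = -8 + \left(- 8 m + 5 W\right) = -8 - 8 m + 5 W$)
$v{\left(-1,-16 \right)} + 328 \left(- \frac{229}{452}\right) = \left(-8 - -8 + 5 \left(-16\right)\right) + 328 \left(- \frac{229}{452}\right) = \left(-8 + 8 - 80\right) + 328 \left(\left(-229\right) \frac{1}{452}\right) = -80 + 328 \left(- \frac{229}{452}\right) = -80 - \frac{18778}{113} = - \frac{27818}{113}$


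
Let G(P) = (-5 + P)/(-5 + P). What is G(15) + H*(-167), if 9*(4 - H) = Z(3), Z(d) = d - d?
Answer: -667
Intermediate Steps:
Z(d) = 0
H = 4 (H = 4 - 1/9*0 = 4 + 0 = 4)
G(P) = 1
G(15) + H*(-167) = 1 + 4*(-167) = 1 - 668 = -667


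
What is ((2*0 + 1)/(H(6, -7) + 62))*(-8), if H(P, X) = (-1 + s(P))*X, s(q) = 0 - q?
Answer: -8/111 ≈ -0.072072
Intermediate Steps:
s(q) = -q
H(P, X) = X*(-1 - P) (H(P, X) = (-1 - P)*X = X*(-1 - P))
((2*0 + 1)/(H(6, -7) + 62))*(-8) = ((2*0 + 1)/(-1*(-7)*(1 + 6) + 62))*(-8) = ((0 + 1)/(-1*(-7)*7 + 62))*(-8) = (1/(49 + 62))*(-8) = (1/111)*(-8) = -8/111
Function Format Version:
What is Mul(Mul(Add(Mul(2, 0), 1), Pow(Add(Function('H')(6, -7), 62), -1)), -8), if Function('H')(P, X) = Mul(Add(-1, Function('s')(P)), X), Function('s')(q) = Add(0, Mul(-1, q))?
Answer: Rational(-8, 111) ≈ -0.072072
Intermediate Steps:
Function('s')(q) = Mul(-1, q)
Function('H')(P, X) = Mul(X, Add(-1, Mul(-1, P))) (Function('H')(P, X) = Mul(Add(-1, Mul(-1, P)), X) = Mul(X, Add(-1, Mul(-1, P))))
Mul(Mul(Add(Mul(2, 0), 1), Pow(Add(Function('H')(6, -7), 62), -1)), -8) = Mul(Mul(Add(Mul(2, 0), 1), Pow(Add(Mul(-1, -7, Add(1, 6)), 62), -1)), -8) = Mul(Mul(Add(0, 1), Pow(Add(Mul(-1, -7, 7), 62), -1)), -8) = Mul(Mul(1, Pow(Add(49, 62), -1)), -8) = Mul(Mul(1, Pow(111, -1)), -8) = Mul(Mul(1, Rational(1, 111)), -8) = Mul(Rational(1, 111), -8) = Rational(-8, 111)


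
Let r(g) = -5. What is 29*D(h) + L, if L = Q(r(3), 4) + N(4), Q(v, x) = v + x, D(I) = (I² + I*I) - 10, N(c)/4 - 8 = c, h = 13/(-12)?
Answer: -12595/72 ≈ -174.93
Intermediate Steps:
h = -13/12 (h = 13*(-1/12) = -13/12 ≈ -1.0833)
N(c) = 32 + 4*c
D(I) = -10 + 2*I² (D(I) = (I² + I²) - 10 = 2*I² - 10 = -10 + 2*I²)
L = 47 (L = (-5 + 4) + (32 + 4*4) = -1 + (32 + 16) = -1 + 48 = 47)
29*D(h) + L = 29*(-10 + 2*(-13/12)²) + 47 = 29*(-10 + 2*(169/144)) + 47 = 29*(-10 + 169/72) + 47 = 29*(-551/72) + 47 = -15979/72 + 47 = -12595/72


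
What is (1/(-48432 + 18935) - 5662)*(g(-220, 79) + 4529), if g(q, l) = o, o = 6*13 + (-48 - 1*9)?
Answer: -58454205250/2269 ≈ -2.5762e+7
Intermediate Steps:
o = 21 (o = 78 + (-48 - 9) = 78 - 57 = 21)
g(q, l) = 21
(1/(-48432 + 18935) - 5662)*(g(-220, 79) + 4529) = (1/(-48432 + 18935) - 5662)*(21 + 4529) = (1/(-29497) - 5662)*4550 = (-1/29497 - 5662)*4550 = -167012015/29497*4550 = -58454205250/2269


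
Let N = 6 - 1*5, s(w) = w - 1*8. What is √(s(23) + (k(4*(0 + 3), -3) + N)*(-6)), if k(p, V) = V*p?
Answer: 15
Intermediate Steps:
s(w) = -8 + w (s(w) = w - 8 = -8 + w)
N = 1 (N = 6 - 5 = 1)
√(s(23) + (k(4*(0 + 3), -3) + N)*(-6)) = √((-8 + 23) + (-12*(0 + 3) + 1)*(-6)) = √(15 + (-12*3 + 1)*(-6)) = √(15 + (-3*12 + 1)*(-6)) = √(15 + (-36 + 1)*(-6)) = √(15 - 35*(-6)) = √(15 + 210) = √225 = 15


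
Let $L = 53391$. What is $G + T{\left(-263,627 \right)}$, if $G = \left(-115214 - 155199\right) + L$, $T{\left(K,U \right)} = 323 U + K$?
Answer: $-14764$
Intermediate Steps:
$T{\left(K,U \right)} = K + 323 U$
$G = -217022$ ($G = \left(-115214 - 155199\right) + 53391 = -270413 + 53391 = -217022$)
$G + T{\left(-263,627 \right)} = -217022 + \left(-263 + 323 \cdot 627\right) = -217022 + \left(-263 + 202521\right) = -217022 + 202258 = -14764$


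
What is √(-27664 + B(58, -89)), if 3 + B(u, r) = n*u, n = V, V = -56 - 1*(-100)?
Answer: I*√25115 ≈ 158.48*I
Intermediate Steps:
V = 44 (V = -56 + 100 = 44)
n = 44
B(u, r) = -3 + 44*u
√(-27664 + B(58, -89)) = √(-27664 + (-3 + 44*58)) = √(-27664 + (-3 + 2552)) = √(-27664 + 2549) = √(-25115) = I*√25115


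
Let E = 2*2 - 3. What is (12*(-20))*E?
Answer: -240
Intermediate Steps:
E = 1 (E = 4 - 3 = 1)
(12*(-20))*E = (12*(-20))*1 = -240*1 = -240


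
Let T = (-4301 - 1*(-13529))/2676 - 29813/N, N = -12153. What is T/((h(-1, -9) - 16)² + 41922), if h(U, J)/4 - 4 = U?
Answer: 7996978/56828485311 ≈ 0.00014072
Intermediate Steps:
h(U, J) = 16 + 4*U
T = 15993956/2710119 (T = (-4301 - 1*(-13529))/2676 - 29813/(-12153) = (-4301 + 13529)*(1/2676) - 29813*(-1/12153) = 9228*(1/2676) + 29813/12153 = 769/223 + 29813/12153 = 15993956/2710119 ≈ 5.9016)
T/((h(-1, -9) - 16)² + 41922) = 15993956/(2710119*(((16 + 4*(-1)) - 16)² + 41922)) = 15993956/(2710119*(((16 - 4) - 16)² + 41922)) = 15993956/(2710119*((12 - 16)² + 41922)) = 15993956/(2710119*((-4)² + 41922)) = 15993956/(2710119*(16 + 41922)) = (15993956/2710119)/41938 = (15993956/2710119)*(1/41938) = 7996978/56828485311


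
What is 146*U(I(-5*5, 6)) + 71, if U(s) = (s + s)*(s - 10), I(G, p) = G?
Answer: 255571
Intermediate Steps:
U(s) = 2*s*(-10 + s) (U(s) = (2*s)*(-10 + s) = 2*s*(-10 + s))
146*U(I(-5*5, 6)) + 71 = 146*(2*(-5*5)*(-10 - 5*5)) + 71 = 146*(2*(-25)*(-10 - 25)) + 71 = 146*(2*(-25)*(-35)) + 71 = 146*1750 + 71 = 255500 + 71 = 255571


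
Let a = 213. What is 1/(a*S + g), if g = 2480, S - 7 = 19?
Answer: 1/8018 ≈ 0.00012472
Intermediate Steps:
S = 26 (S = 7 + 19 = 26)
1/(a*S + g) = 1/(213*26 + 2480) = 1/(5538 + 2480) = 1/8018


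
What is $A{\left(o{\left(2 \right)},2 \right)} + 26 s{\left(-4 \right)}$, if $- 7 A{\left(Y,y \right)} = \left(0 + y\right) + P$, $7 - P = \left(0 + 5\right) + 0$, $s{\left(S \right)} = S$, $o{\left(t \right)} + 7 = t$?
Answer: $- \frac{732}{7} \approx -104.57$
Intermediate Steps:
$o{\left(t \right)} = -7 + t$
$P = 2$ ($P = 7 - \left(\left(0 + 5\right) + 0\right) = 7 - \left(5 + 0\right) = 7 - 5 = 2$)
$A{\left(Y,y \right)} = - \frac{2}{7} - \frac{y}{7}$ ($A{\left(Y,y \right)} = - \frac{\left(0 + y\right) + 2}{7} = - \frac{y + 2}{7} = - \frac{2 + y}{7} = - \frac{2}{7} - \frac{y}{7}$)
$A{\left(o{\left(2 \right)},2 \right)} + 26 s{\left(-4 \right)} = \left(- \frac{2}{7} - \frac{2}{7}\right) + 26 \left(-4\right) = \left(- \frac{2}{7} - \frac{2}{7}\right) - 104 = - \frac{4}{7} - 104 = - \frac{732}{7}$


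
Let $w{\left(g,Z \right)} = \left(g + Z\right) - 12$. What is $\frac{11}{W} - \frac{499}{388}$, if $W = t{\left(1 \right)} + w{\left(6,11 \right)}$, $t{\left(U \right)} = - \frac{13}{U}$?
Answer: $- \frac{2065}{776} \approx -2.6611$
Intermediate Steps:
$w{\left(g,Z \right)} = -12 + Z + g$ ($w{\left(g,Z \right)} = \left(Z + g\right) - 12 = -12 + Z + g$)
$W = -8$ ($W = - \frac{13}{1} + \left(-12 + 11 + 6\right) = \left(-13\right) 1 + 5 = -13 + 5 = -8$)
$\frac{11}{W} - \frac{499}{388} = \frac{11}{-8} - \frac{499}{388} = 11 \left(- \frac{1}{8}\right) - \frac{499}{388} = - \frac{11}{8} - \frac{499}{388} = - \frac{2065}{776}$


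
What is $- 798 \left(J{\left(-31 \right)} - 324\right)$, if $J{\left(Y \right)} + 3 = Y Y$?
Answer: $-505932$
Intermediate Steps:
$J{\left(Y \right)} = -3 + Y^{2}$ ($J{\left(Y \right)} = -3 + Y Y = -3 + Y^{2}$)
$- 798 \left(J{\left(-31 \right)} - 324\right) = - 798 \left(\left(-3 + \left(-31\right)^{2}\right) - 324\right) = - 798 \left(\left(-3 + 961\right) - 324\right) = - 798 \left(958 - 324\right) = \left(-798\right) 634 = -505932$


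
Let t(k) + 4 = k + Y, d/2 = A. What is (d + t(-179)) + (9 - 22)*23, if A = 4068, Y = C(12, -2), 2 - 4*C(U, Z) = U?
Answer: 15303/2 ≈ 7651.5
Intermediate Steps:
C(U, Z) = 1/2 - U/4
Y = -5/2 (Y = 1/2 - 1/4*12 = 1/2 - 3 = -5/2 ≈ -2.5000)
d = 8136 (d = 2*4068 = 8136)
t(k) = -13/2 + k (t(k) = -4 + (k - 5/2) = -4 + (-5/2 + k) = -13/2 + k)
(d + t(-179)) + (9 - 22)*23 = (8136 + (-13/2 - 179)) + (9 - 22)*23 = (8136 - 371/2) - 13*23 = 15901/2 - 299 = 15303/2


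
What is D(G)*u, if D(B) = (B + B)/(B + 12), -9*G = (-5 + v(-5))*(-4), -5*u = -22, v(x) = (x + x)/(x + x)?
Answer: -176/115 ≈ -1.5304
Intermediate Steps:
v(x) = 1 (v(x) = (2*x)/((2*x)) = (2*x)*(1/(2*x)) = 1)
u = 22/5 (u = -1/5*(-22) = 22/5 ≈ 4.4000)
G = -16/9 (G = -(-5 + 1)*(-4)/9 = -(-4)*(-4)/9 = -1/9*16 = -16/9 ≈ -1.7778)
D(B) = 2*B/(12 + B) (D(B) = (2*B)/(12 + B) = 2*B/(12 + B))
D(G)*u = (2*(-16/9)/(12 - 16/9))*(22/5) = (2*(-16/9)/(92/9))*(22/5) = (2*(-16/9)*(9/92))*(22/5) = -8/23*22/5 = -176/115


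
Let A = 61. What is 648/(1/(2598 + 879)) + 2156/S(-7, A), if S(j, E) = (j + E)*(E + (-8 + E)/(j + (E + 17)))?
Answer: 133347271933/59184 ≈ 2.2531e+6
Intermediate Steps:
S(j, E) = (E + j)*(E + (-8 + E)/(17 + E + j)) (S(j, E) = (E + j)*(E + (-8 + E)/(j + (17 + E))) = (E + j)*(E + (-8 + E)/(17 + E + j)))
648/(1/(2598 + 879)) + 2156/S(-7, A) = 648/(1/(2598 + 879)) + 2156/(((61³ - 8*61 - 8*(-7) + 18*61² + 61*(-7)² + 2*(-7)*61² + 18*61*(-7))/(17 + 61 - 7))) = 648/(1/3477) + 2156/(((226981 - 488 + 56 + 18*3721 + 61*49 + 2*(-7)*3721 - 7686)/71)) = 648/(1/3477) + 2156/(((226981 - 488 + 56 + 66978 + 2989 - 52094 - 7686)/71)) = 648*3477 + 2156/(((1/71)*236736)) = 2253096 + 2156/(236736/71) = 2253096 + 2156*(71/236736) = 2253096 + 38269/59184 = 133347271933/59184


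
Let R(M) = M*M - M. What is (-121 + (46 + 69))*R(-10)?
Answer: -660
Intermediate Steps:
R(M) = M² - M
(-121 + (46 + 69))*R(-10) = (-121 + (46 + 69))*(-10*(-1 - 10)) = (-121 + 115)*(-10*(-11)) = -6*110 = -660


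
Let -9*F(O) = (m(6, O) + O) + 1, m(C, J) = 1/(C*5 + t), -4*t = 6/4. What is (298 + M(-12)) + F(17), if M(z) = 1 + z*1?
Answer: 607897/2133 ≈ 285.00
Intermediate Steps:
t = -3/8 (t = -3/(2*4) = -¼*3/2 = -3/8 ≈ -0.37500)
m(C, J) = 1/(-3/8 + 5*C) (m(C, J) = 1/(C*5 - 3/8) = 1/(5*C - 3/8) = 1/(-3/8 + 5*C))
F(O) = -245/2133 - O/9 (F(O) = -((8/(-3 + 40*6) + O) + 1)/9 = -((8/(-3 + 240) + O) + 1)/9 = -((8/237 + O) + 1)/9 = -(245/237 + O)/9 = -245/2133 - O/9)
M(z) = 1 + z
(298 + M(-12)) + F(17) = (298 + (1 - 12)) + (-245/2133 - ⅑*17) = (298 - 11) + (-245/2133 - 17/9) = 287 - 4274/2133 = 607897/2133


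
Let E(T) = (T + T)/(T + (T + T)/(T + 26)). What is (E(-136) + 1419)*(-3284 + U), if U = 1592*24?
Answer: 1339964032/27 ≈ 4.9628e+7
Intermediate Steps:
E(T) = 2*T/(T + 2*T/(26 + T)) (E(T) = (2*T)/(T + (2*T)/(26 + T)) = (2*T)/(T + 2*T/(26 + T)) = 2*T/(T + 2*T/(26 + T)))
U = 38208
(E(-136) + 1419)*(-3284 + U) = (2*(26 - 136)/(28 - 136) + 1419)*(-3284 + 38208) = (2*(-110)/(-108) + 1419)*34924 = (2*(-1/108)*(-110) + 1419)*34924 = (55/27 + 1419)*34924 = (38368/27)*34924 = 1339964032/27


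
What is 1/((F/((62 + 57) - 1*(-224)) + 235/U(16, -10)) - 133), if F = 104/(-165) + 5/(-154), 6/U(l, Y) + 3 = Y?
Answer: -396165/254404723 ≈ -0.0015572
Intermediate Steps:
U(l, Y) = 6/(-3 + Y)
F = -1531/2310 (F = 104*(-1/165) + 5*(-1/154) = -104/165 - 5/154 = -1531/2310 ≈ -0.66277)
1/((F/((62 + 57) - 1*(-224)) + 235/U(16, -10)) - 133) = 1/((-1531/(2310*((62 + 57) - 1*(-224))) + 235/((6/(-3 - 10)))) - 133) = 1/((-1531/(2310*(119 + 224)) + 235/((6/(-13)))) - 133) = 1/((-1531/2310/343 + 235/((6*(-1/13)))) - 133) = 1/((-1531/2310*1/343 + 235/(-6/13)) - 133) = 1/((-1531/792330 + 235*(-13/6)) - 133) = 1/((-1531/792330 - 3055/6) - 133) = 1/(-201714778/396165 - 133) = 1/(-254404723/396165) = -396165/254404723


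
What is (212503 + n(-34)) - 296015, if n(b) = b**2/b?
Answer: -83546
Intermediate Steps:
n(b) = b
(212503 + n(-34)) - 296015 = (212503 - 34) - 296015 = 212469 - 296015 = -83546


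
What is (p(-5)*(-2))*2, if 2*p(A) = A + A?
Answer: 20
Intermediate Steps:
p(A) = A (p(A) = (A + A)/2 = (2*A)/2 = A)
(p(-5)*(-2))*2 = -5*(-2)*2 = 10*2 = 20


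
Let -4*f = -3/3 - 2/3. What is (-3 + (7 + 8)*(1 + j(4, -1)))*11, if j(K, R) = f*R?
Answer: 253/4 ≈ 63.250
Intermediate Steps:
f = 5/12 (f = -(-3/3 - 2/3)/4 = -(-3*⅓ - 2*⅓)/4 = -(-1 - ⅔)/4 = -¼*(-5/3) = 5/12 ≈ 0.41667)
j(K, R) = 5*R/12
(-3 + (7 + 8)*(1 + j(4, -1)))*11 = (-3 + (7 + 8)*(1 + (5/12)*(-1)))*11 = (-3 + 15*(1 - 5/12))*11 = (-3 + 15*(7/12))*11 = (-3 + 35/4)*11 = (23/4)*11 = 253/4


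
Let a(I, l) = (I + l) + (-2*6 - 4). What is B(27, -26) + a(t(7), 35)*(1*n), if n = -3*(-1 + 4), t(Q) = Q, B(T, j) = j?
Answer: -260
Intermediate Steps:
n = -9 (n = -3*3 = -9)
a(I, l) = -16 + I + l (a(I, l) = (I + l) + (-12 - 4) = (I + l) - 16 = -16 + I + l)
B(27, -26) + a(t(7), 35)*(1*n) = -26 + (-16 + 7 + 35)*(1*(-9)) = -26 + 26*(-9) = -26 - 234 = -260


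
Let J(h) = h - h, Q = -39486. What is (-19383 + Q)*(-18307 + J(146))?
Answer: 1077714783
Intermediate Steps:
J(h) = 0
(-19383 + Q)*(-18307 + J(146)) = (-19383 - 39486)*(-18307 + 0) = -58869*(-18307) = 1077714783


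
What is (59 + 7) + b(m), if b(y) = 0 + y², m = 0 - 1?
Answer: 67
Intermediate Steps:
m = -1
b(y) = y²
(59 + 7) + b(m) = (59 + 7) + (-1)² = 66 + 1 = 67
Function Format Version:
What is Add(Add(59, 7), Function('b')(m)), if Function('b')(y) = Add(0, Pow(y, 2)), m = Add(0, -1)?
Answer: 67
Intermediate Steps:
m = -1
Function('b')(y) = Pow(y, 2)
Add(Add(59, 7), Function('b')(m)) = Add(Add(59, 7), Pow(-1, 2)) = Add(66, 1) = 67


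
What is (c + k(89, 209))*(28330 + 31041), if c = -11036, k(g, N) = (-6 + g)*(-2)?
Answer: -665073942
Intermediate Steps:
k(g, N) = 12 - 2*g
(c + k(89, 209))*(28330 + 31041) = (-11036 + (12 - 2*89))*(28330 + 31041) = (-11036 + (12 - 178))*59371 = (-11036 - 166)*59371 = -11202*59371 = -665073942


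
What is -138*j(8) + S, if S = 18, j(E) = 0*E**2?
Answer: 18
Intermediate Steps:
j(E) = 0
-138*j(8) + S = -138*0 + 18 = 0 + 18 = 18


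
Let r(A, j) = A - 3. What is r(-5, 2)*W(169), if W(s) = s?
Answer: -1352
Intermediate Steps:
r(A, j) = -3 + A
r(-5, 2)*W(169) = (-3 - 5)*169 = -8*169 = -1352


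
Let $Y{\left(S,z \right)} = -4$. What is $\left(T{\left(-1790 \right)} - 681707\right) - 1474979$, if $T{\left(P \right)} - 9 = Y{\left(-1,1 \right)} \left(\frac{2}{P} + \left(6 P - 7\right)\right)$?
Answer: $- \frac{1891751651}{895} \approx -2.1137 \cdot 10^{6}$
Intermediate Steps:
$T{\left(P \right)} = 37 - 24 P - \frac{8}{P}$ ($T{\left(P \right)} = 9 - 4 \left(\frac{2}{P} + \left(6 P - 7\right)\right) = 9 - 4 \left(\frac{2}{P} + \left(-7 + 6 P\right)\right) = 9 - 4 \left(-7 + \frac{2}{P} + 6 P\right) = 9 - \left(-28 + \frac{8}{P} + 24 P\right) = 37 - 24 P - \frac{8}{P}$)
$\left(T{\left(-1790 \right)} - 681707\right) - 1474979 = \left(\left(37 - -42960 - \frac{8}{-1790}\right) - 681707\right) - 1474979 = \left(\left(37 + 42960 - - \frac{4}{895}\right) - 681707\right) - 1474979 = \left(\left(37 + 42960 + \frac{4}{895}\right) - 681707\right) - 1474979 = \left(\frac{38482319}{895} - 681707\right) - 1474979 = - \frac{571645446}{895} - 1474979 = - \frac{1891751651}{895}$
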